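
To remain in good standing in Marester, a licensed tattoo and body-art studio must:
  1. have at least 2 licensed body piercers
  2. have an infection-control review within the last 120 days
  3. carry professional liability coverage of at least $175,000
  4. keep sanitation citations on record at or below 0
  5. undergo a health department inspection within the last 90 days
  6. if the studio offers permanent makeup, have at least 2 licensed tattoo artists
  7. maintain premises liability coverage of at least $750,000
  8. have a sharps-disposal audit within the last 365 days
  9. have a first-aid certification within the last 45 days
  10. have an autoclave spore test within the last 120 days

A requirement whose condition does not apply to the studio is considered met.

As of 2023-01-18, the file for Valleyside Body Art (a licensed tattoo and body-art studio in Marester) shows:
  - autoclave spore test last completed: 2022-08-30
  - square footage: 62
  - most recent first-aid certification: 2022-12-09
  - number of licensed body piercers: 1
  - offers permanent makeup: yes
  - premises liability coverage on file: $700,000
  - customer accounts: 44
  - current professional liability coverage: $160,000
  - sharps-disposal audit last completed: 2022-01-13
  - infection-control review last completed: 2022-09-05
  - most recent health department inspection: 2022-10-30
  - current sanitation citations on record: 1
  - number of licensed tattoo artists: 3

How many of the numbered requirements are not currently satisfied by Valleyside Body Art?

1. licensed body piercers 1 < 2 → not met
2. infection-control review 135 days ago vs limit 120 → not met
3. professional liability coverage $160,000 < $175,000 → not met
4. sanitation citations on record 1 > 0 → not met
5. health department inspection 80 days ago vs limit 90 → met
6. condition 'offers permanent makeup' holds; licensed tattoo artists 3 ≥ 2 → met
7. premises liability coverage $700,000 < $750,000 → not met
8. sharps-disposal audit 370 days ago vs limit 365 → not met
9. first-aid certification 40 days ago vs limit 45 → met
10. autoclave spore test 141 days ago vs limit 120 → not met
Not met: 7 of 10

7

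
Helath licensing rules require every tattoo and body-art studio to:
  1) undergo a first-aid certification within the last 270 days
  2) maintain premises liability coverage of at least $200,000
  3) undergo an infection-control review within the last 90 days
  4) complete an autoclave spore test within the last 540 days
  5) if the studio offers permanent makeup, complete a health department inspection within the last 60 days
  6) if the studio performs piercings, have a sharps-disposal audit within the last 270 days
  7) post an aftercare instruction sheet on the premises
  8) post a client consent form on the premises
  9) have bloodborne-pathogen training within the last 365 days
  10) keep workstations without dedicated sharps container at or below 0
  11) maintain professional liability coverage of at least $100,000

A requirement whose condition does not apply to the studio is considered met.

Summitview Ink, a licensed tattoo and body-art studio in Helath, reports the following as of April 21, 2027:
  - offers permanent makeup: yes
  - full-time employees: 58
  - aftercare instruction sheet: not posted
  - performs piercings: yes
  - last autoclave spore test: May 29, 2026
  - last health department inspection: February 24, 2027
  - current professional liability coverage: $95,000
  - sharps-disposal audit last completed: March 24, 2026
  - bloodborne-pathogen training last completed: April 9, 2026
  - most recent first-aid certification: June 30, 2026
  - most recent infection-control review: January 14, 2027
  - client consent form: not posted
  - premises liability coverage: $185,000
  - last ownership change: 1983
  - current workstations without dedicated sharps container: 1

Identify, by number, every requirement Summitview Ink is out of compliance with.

1. first-aid certification 295 days ago vs limit 270 → not met
2. premises liability coverage $185,000 < $200,000 → not met
3. infection-control review 97 days ago vs limit 90 → not met
4. autoclave spore test 327 days ago vs limit 540 → met
5. condition 'offers permanent makeup' holds; health department inspection 56 days ago vs limit 60 → met
6. condition 'performs piercings' holds; sharps-disposal audit 393 days ago vs limit 270 → not met
7. aftercare instruction sheet absent → not met
8. client consent form absent → not met
9. bloodborne-pathogen training 377 days ago vs limit 365 → not met
10. workstations without dedicated sharps container 1 > 0 → not met
11. professional liability coverage $95,000 < $100,000 → not met
Not met: 1, 2, 3, 6, 7, 8, 9, 10, 11

1, 2, 3, 6, 7, 8, 9, 10, 11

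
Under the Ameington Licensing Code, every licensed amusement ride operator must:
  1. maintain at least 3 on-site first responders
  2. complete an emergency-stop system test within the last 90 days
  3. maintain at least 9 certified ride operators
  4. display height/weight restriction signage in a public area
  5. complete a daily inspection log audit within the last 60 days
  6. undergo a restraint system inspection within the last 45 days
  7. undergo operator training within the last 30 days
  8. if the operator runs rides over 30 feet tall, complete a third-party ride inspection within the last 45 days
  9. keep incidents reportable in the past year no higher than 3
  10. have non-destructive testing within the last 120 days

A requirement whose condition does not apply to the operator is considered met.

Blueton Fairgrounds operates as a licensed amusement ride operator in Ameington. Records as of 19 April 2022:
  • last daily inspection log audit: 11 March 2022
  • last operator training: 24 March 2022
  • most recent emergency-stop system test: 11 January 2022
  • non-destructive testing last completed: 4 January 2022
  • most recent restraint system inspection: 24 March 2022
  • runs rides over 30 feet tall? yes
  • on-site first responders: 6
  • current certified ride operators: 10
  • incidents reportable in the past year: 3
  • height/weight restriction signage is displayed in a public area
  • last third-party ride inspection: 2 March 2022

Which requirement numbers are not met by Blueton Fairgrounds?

2, 8

1. on-site first responders 6 ≥ 3 → met
2. emergency-stop system test 98 days ago vs limit 90 → not met
3. certified ride operators 10 ≥ 9 → met
4. height/weight restriction signage present → met
5. daily inspection log audit 39 days ago vs limit 60 → met
6. restraint system inspection 26 days ago vs limit 45 → met
7. operator training 26 days ago vs limit 30 → met
8. condition 'runs rides over 30 feet tall' holds; third-party ride inspection 48 days ago vs limit 45 → not met
9. incidents reportable in the past year 3 ≤ 3 → met
10. non-destructive testing 105 days ago vs limit 120 → met
Not met: 2, 8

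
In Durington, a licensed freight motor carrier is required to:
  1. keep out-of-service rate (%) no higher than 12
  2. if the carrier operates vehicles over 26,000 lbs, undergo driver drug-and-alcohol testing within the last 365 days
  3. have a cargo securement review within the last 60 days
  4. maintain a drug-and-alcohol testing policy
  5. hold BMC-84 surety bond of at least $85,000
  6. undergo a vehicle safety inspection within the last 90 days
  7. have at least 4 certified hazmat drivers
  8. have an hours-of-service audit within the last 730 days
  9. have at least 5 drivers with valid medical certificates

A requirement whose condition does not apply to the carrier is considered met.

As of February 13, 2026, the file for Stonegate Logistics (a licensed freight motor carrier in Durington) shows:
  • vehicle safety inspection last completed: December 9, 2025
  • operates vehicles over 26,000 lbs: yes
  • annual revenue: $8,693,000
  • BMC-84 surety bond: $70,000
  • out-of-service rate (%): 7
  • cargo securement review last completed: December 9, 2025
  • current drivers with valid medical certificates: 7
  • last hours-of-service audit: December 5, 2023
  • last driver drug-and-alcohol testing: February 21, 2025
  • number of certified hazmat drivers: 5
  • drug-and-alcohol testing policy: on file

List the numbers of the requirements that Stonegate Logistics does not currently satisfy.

1. out-of-service rate (%) 7 ≤ 12 → met
2. condition 'operates vehicles over 26,000 lbs' holds; driver drug-and-alcohol testing 357 days ago vs limit 365 → met
3. cargo securement review 66 days ago vs limit 60 → not met
4. drug-and-alcohol testing policy present → met
5. BMC-84 surety bond $70,000 < $85,000 → not met
6. vehicle safety inspection 66 days ago vs limit 90 → met
7. certified hazmat drivers 5 ≥ 4 → met
8. hours-of-service audit 801 days ago vs limit 730 → not met
9. drivers with valid medical certificates 7 ≥ 5 → met
Not met: 3, 5, 8

3, 5, 8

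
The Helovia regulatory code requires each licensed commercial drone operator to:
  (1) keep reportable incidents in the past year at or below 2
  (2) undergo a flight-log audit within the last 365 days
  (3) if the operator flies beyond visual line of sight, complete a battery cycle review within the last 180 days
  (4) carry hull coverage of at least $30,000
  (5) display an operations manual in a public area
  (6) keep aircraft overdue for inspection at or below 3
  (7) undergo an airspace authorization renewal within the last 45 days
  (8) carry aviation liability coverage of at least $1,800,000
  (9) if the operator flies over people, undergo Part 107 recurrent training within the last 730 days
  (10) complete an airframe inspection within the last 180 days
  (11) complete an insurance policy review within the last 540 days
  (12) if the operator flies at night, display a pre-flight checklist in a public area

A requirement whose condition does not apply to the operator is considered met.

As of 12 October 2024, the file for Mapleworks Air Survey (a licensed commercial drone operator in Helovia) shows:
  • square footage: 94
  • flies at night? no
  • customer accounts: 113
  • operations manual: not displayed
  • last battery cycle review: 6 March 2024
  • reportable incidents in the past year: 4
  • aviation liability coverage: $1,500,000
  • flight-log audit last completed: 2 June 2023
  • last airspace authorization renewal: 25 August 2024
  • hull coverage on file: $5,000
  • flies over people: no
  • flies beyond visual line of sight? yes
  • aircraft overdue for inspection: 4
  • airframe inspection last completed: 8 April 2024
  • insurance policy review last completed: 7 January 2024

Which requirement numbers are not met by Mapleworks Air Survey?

1. reportable incidents in the past year 4 > 2 → not met
2. flight-log audit 498 days ago vs limit 365 → not met
3. condition 'flies beyond visual line of sight' holds; battery cycle review 220 days ago vs limit 180 → not met
4. hull coverage $5,000 < $30,000 → not met
5. operations manual absent → not met
6. aircraft overdue for inspection 4 > 3 → not met
7. airspace authorization renewal 48 days ago vs limit 45 → not met
8. aviation liability coverage $1,500,000 < $1,800,000 → not met
9. condition 'flies over people' does not hold → requirement n/a → met
10. airframe inspection 187 days ago vs limit 180 → not met
11. insurance policy review 279 days ago vs limit 540 → met
12. condition 'flies at night' does not hold → requirement n/a → met
Not met: 1, 2, 3, 4, 5, 6, 7, 8, 10

1, 2, 3, 4, 5, 6, 7, 8, 10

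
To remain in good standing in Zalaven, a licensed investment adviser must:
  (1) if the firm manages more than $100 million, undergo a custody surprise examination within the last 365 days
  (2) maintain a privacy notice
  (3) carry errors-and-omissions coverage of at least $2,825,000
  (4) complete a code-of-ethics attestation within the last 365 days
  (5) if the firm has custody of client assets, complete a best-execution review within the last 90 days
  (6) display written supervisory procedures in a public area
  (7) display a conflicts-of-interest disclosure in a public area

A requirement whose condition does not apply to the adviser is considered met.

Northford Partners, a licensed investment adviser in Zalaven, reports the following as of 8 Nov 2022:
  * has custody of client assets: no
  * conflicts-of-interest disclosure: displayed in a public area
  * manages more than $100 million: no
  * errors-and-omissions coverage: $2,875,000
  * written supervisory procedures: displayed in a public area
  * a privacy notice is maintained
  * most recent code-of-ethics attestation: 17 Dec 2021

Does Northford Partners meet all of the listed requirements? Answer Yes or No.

Yes

1. condition 'manages more than $100 million' does not hold → requirement n/a → met
2. privacy notice present → met
3. errors-and-omissions coverage $2,875,000 ≥ $2,825,000 → met
4. code-of-ethics attestation 326 days ago vs limit 365 → met
5. condition 'has custody of client assets' does not hold → requirement n/a → met
6. written supervisory procedures present → met
7. conflicts-of-interest disclosure present → met
All met.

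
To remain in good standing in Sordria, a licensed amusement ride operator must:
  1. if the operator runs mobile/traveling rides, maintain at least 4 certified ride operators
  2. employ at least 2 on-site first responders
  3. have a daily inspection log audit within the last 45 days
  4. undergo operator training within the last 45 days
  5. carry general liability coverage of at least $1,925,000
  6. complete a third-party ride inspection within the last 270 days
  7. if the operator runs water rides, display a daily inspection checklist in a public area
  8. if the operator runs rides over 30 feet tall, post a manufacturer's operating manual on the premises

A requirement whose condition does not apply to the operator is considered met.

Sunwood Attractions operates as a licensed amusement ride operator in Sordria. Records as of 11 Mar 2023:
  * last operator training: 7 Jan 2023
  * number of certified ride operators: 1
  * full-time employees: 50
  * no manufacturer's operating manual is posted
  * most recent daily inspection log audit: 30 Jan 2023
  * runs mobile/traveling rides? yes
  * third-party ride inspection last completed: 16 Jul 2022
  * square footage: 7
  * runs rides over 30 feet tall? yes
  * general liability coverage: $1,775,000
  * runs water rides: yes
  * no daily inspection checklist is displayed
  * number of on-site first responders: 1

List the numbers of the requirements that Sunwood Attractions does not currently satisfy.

1, 2, 4, 5, 7, 8

1. condition 'runs mobile/traveling rides' holds; certified ride operators 1 < 4 → not met
2. on-site first responders 1 < 2 → not met
3. daily inspection log audit 40 days ago vs limit 45 → met
4. operator training 63 days ago vs limit 45 → not met
5. general liability coverage $1,775,000 < $1,925,000 → not met
6. third-party ride inspection 238 days ago vs limit 270 → met
7. condition 'runs water rides' holds; daily inspection checklist absent → not met
8. condition 'runs rides over 30 feet tall' holds; manufacturer's operating manual absent → not met
Not met: 1, 2, 4, 5, 7, 8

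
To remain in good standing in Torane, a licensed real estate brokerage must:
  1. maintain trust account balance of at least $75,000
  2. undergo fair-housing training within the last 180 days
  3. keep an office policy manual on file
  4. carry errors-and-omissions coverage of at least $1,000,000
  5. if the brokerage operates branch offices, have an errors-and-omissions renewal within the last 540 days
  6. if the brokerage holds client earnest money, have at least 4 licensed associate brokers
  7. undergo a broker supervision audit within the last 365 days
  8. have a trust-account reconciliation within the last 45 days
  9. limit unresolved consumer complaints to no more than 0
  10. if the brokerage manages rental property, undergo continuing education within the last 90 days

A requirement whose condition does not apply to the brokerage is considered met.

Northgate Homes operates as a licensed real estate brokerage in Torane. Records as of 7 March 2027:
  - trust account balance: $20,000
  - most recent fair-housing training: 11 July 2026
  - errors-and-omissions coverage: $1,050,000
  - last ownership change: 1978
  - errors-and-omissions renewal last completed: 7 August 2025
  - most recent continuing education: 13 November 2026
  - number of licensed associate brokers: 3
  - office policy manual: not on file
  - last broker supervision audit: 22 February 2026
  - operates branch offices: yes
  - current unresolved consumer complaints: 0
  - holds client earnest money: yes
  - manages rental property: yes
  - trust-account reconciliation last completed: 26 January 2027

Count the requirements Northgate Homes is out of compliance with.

7

1. trust account balance $20,000 < $75,000 → not met
2. fair-housing training 239 days ago vs limit 180 → not met
3. office policy manual absent → not met
4. errors-and-omissions coverage $1,050,000 ≥ $1,000,000 → met
5. condition 'operates branch offices' holds; errors-and-omissions renewal 577 days ago vs limit 540 → not met
6. condition 'holds client earnest money' holds; licensed associate brokers 3 < 4 → not met
7. broker supervision audit 378 days ago vs limit 365 → not met
8. trust-account reconciliation 40 days ago vs limit 45 → met
9. unresolved consumer complaints 0 ≤ 0 → met
10. condition 'manages rental property' holds; continuing education 114 days ago vs limit 90 → not met
Not met: 7 of 10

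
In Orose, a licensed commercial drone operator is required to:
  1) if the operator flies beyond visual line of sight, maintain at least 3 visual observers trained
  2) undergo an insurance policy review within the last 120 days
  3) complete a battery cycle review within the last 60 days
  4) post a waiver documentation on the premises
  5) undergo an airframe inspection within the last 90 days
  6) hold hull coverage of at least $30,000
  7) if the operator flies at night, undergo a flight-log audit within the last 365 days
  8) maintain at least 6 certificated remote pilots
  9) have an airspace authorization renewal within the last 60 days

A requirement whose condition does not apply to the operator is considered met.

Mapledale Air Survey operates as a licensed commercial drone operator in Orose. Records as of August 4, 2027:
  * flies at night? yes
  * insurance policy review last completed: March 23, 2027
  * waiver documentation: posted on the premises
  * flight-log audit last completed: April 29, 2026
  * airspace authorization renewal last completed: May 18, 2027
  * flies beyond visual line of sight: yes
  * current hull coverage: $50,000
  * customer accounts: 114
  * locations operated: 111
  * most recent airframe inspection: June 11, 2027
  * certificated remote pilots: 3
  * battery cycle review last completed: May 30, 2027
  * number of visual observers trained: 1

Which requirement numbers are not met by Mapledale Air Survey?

1, 2, 3, 7, 8, 9

1. condition 'flies beyond visual line of sight' holds; visual observers trained 1 < 3 → not met
2. insurance policy review 134 days ago vs limit 120 → not met
3. battery cycle review 66 days ago vs limit 60 → not met
4. waiver documentation present → met
5. airframe inspection 54 days ago vs limit 90 → met
6. hull coverage $50,000 ≥ $30,000 → met
7. condition 'flies at night' holds; flight-log audit 462 days ago vs limit 365 → not met
8. certificated remote pilots 3 < 6 → not met
9. airspace authorization renewal 78 days ago vs limit 60 → not met
Not met: 1, 2, 3, 7, 8, 9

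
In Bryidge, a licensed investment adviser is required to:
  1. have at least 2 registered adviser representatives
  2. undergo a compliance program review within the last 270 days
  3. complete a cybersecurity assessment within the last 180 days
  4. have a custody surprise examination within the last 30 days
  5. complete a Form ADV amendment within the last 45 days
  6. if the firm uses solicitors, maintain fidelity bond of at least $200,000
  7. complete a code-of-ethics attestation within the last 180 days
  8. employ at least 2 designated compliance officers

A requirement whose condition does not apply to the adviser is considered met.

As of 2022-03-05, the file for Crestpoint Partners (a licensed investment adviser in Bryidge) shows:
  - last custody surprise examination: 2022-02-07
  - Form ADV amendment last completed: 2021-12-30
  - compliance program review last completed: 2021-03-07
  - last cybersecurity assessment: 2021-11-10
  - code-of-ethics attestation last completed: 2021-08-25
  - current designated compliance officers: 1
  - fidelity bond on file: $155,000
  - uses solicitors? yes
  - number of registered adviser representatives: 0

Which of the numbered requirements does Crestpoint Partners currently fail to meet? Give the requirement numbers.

1. registered adviser representatives 0 < 2 → not met
2. compliance program review 363 days ago vs limit 270 → not met
3. cybersecurity assessment 115 days ago vs limit 180 → met
4. custody surprise examination 26 days ago vs limit 30 → met
5. Form ADV amendment 65 days ago vs limit 45 → not met
6. condition 'uses solicitors' holds; fidelity bond $155,000 < $200,000 → not met
7. code-of-ethics attestation 192 days ago vs limit 180 → not met
8. designated compliance officers 1 < 2 → not met
Not met: 1, 2, 5, 6, 7, 8

1, 2, 5, 6, 7, 8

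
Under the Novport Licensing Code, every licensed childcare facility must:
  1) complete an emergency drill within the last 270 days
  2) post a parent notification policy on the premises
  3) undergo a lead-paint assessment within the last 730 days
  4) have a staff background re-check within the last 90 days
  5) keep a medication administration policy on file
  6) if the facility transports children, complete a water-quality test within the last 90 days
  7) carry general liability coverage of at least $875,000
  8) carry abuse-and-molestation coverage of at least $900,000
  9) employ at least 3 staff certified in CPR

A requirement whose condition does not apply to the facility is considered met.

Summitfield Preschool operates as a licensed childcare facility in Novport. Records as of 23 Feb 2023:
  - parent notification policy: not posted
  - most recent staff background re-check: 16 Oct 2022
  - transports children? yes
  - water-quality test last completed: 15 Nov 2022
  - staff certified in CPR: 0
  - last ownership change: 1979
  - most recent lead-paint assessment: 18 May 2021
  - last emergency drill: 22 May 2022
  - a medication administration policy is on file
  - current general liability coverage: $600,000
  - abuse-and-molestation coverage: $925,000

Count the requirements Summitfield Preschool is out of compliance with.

1. emergency drill 277 days ago vs limit 270 → not met
2. parent notification policy absent → not met
3. lead-paint assessment 646 days ago vs limit 730 → met
4. staff background re-check 130 days ago vs limit 90 → not met
5. medication administration policy present → met
6. condition 'transports children' holds; water-quality test 100 days ago vs limit 90 → not met
7. general liability coverage $600,000 < $875,000 → not met
8. abuse-and-molestation coverage $925,000 ≥ $900,000 → met
9. staff certified in CPR 0 < 3 → not met
Not met: 6 of 9

6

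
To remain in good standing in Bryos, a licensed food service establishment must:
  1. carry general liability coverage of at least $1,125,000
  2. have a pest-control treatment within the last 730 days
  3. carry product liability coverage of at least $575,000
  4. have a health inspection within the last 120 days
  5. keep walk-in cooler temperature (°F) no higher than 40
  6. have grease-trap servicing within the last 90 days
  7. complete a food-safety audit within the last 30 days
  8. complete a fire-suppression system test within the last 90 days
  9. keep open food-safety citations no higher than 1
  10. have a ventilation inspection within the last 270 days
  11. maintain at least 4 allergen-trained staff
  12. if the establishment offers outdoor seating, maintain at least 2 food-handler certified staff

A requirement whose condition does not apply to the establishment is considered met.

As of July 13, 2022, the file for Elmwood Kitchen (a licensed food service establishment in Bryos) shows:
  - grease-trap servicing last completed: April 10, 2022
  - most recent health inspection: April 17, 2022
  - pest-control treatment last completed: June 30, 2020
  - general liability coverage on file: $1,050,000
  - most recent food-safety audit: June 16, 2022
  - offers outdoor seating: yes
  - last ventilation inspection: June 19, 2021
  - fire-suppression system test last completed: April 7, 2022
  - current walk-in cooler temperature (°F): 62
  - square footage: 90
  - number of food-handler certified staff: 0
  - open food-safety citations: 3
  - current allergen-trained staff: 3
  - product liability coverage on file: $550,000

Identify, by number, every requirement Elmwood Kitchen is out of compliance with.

1. general liability coverage $1,050,000 < $1,125,000 → not met
2. pest-control treatment 743 days ago vs limit 730 → not met
3. product liability coverage $550,000 < $575,000 → not met
4. health inspection 87 days ago vs limit 120 → met
5. walk-in cooler temperature (°F) 62 > 40 → not met
6. grease-trap servicing 94 days ago vs limit 90 → not met
7. food-safety audit 27 days ago vs limit 30 → met
8. fire-suppression system test 97 days ago vs limit 90 → not met
9. open food-safety citations 3 > 1 → not met
10. ventilation inspection 389 days ago vs limit 270 → not met
11. allergen-trained staff 3 < 4 → not met
12. condition 'offers outdoor seating' holds; food-handler certified staff 0 < 2 → not met
Not met: 1, 2, 3, 5, 6, 8, 9, 10, 11, 12

1, 2, 3, 5, 6, 8, 9, 10, 11, 12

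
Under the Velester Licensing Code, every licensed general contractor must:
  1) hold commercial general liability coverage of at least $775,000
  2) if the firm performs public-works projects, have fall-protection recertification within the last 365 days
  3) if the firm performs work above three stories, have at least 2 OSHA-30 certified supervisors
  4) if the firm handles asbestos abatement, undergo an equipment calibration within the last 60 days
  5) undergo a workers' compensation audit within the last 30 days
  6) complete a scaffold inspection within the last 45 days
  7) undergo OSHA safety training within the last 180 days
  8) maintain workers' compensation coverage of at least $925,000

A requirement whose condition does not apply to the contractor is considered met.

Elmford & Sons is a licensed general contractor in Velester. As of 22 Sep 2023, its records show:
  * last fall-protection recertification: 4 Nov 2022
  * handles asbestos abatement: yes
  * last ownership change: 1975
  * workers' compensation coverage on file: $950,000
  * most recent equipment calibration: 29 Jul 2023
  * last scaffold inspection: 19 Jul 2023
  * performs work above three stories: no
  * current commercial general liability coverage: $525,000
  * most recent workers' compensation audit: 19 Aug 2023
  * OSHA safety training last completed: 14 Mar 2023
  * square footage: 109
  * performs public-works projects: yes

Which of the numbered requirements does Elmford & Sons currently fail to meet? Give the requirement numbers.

1, 5, 6, 7

1. commercial general liability coverage $525,000 < $775,000 → not met
2. condition 'performs public-works projects' holds; fall-protection recertification 322 days ago vs limit 365 → met
3. condition 'performs work above three stories' does not hold → requirement n/a → met
4. condition 'handles asbestos abatement' holds; equipment calibration 55 days ago vs limit 60 → met
5. workers' compensation audit 34 days ago vs limit 30 → not met
6. scaffold inspection 65 days ago vs limit 45 → not met
7. OSHA safety training 192 days ago vs limit 180 → not met
8. workers' compensation coverage $950,000 ≥ $925,000 → met
Not met: 1, 5, 6, 7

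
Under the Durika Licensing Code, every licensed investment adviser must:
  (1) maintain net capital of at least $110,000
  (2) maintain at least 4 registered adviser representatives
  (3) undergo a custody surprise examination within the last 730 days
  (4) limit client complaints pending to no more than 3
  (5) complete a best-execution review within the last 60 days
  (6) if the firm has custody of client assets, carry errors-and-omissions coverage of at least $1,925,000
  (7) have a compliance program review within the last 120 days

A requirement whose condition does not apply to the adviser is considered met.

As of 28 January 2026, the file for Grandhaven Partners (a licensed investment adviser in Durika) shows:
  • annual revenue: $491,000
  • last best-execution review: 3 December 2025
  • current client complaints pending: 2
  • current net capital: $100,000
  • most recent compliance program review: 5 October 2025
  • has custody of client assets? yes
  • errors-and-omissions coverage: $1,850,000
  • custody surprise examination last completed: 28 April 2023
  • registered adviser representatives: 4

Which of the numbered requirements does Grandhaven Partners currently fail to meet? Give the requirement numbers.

1, 3, 6

1. net capital $100,000 < $110,000 → not met
2. registered adviser representatives 4 ≥ 4 → met
3. custody surprise examination 1006 days ago vs limit 730 → not met
4. client complaints pending 2 ≤ 3 → met
5. best-execution review 56 days ago vs limit 60 → met
6. condition 'has custody of client assets' holds; errors-and-omissions coverage $1,850,000 < $1,925,000 → not met
7. compliance program review 115 days ago vs limit 120 → met
Not met: 1, 3, 6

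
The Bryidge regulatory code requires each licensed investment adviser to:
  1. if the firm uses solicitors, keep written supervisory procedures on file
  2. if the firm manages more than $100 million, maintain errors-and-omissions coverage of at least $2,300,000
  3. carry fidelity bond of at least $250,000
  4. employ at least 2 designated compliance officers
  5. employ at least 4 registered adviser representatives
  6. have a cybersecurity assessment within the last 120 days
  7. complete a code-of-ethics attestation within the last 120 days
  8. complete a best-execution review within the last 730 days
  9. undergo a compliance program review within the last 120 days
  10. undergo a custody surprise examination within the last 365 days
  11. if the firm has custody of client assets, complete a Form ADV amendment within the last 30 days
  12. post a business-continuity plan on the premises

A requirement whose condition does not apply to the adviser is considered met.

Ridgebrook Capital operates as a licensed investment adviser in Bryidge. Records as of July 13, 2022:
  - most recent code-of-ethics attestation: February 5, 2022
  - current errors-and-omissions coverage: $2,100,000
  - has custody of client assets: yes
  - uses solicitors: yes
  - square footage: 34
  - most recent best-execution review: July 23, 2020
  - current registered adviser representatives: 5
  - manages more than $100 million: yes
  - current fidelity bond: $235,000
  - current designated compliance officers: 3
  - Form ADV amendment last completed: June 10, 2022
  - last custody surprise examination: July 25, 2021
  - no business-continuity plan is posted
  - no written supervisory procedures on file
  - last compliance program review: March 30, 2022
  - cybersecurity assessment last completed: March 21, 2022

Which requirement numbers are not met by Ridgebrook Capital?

1. condition 'uses solicitors' holds; written supervisory procedures absent → not met
2. condition 'manages more than $100 million' holds; errors-and-omissions coverage $2,100,000 < $2,300,000 → not met
3. fidelity bond $235,000 < $250,000 → not met
4. designated compliance officers 3 ≥ 2 → met
5. registered adviser representatives 5 ≥ 4 → met
6. cybersecurity assessment 114 days ago vs limit 120 → met
7. code-of-ethics attestation 158 days ago vs limit 120 → not met
8. best-execution review 720 days ago vs limit 730 → met
9. compliance program review 105 days ago vs limit 120 → met
10. custody surprise examination 353 days ago vs limit 365 → met
11. condition 'has custody of client assets' holds; Form ADV amendment 33 days ago vs limit 30 → not met
12. business-continuity plan absent → not met
Not met: 1, 2, 3, 7, 11, 12

1, 2, 3, 7, 11, 12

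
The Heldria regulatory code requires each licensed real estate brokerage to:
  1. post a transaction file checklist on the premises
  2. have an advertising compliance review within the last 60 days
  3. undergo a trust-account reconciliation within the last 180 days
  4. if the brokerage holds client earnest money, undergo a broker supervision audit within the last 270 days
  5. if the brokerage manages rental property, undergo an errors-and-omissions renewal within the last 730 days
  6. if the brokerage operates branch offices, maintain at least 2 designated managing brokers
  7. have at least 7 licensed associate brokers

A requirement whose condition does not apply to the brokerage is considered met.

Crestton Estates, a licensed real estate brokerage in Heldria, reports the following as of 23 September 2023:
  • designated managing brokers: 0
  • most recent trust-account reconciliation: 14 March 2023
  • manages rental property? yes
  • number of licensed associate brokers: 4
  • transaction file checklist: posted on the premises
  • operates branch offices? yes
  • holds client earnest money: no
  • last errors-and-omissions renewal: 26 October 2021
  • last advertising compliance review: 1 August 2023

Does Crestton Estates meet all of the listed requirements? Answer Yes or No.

1. transaction file checklist present → met
2. advertising compliance review 53 days ago vs limit 60 → met
3. trust-account reconciliation 193 days ago vs limit 180 → not met
4. condition 'holds client earnest money' does not hold → requirement n/a → met
5. condition 'manages rental property' holds; errors-and-omissions renewal 697 days ago vs limit 730 → met
6. condition 'operates branch offices' holds; designated managing brokers 0 < 2 → not met
7. licensed associate brokers 4 < 7 → not met
Not met: 3, 6, 7

No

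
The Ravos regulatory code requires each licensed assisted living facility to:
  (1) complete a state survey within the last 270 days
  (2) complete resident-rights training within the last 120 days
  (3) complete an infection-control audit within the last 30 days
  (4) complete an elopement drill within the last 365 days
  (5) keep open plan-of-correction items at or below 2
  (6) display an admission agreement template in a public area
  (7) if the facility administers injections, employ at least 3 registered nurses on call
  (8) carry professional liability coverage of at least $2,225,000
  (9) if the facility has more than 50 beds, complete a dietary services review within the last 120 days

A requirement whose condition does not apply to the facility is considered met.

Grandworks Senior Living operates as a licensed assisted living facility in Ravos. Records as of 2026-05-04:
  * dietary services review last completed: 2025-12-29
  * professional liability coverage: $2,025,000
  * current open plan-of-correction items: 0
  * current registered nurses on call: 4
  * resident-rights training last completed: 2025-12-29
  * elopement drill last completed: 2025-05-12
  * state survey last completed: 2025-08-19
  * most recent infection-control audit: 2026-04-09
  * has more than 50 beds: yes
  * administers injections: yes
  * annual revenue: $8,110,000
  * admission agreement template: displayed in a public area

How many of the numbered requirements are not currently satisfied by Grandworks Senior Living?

1. state survey 258 days ago vs limit 270 → met
2. resident-rights training 126 days ago vs limit 120 → not met
3. infection-control audit 25 days ago vs limit 30 → met
4. elopement drill 357 days ago vs limit 365 → met
5. open plan-of-correction items 0 ≤ 2 → met
6. admission agreement template present → met
7. condition 'administers injections' holds; registered nurses on call 4 ≥ 3 → met
8. professional liability coverage $2,025,000 < $2,225,000 → not met
9. condition 'has more than 50 beds' holds; dietary services review 126 days ago vs limit 120 → not met
Not met: 3 of 9

3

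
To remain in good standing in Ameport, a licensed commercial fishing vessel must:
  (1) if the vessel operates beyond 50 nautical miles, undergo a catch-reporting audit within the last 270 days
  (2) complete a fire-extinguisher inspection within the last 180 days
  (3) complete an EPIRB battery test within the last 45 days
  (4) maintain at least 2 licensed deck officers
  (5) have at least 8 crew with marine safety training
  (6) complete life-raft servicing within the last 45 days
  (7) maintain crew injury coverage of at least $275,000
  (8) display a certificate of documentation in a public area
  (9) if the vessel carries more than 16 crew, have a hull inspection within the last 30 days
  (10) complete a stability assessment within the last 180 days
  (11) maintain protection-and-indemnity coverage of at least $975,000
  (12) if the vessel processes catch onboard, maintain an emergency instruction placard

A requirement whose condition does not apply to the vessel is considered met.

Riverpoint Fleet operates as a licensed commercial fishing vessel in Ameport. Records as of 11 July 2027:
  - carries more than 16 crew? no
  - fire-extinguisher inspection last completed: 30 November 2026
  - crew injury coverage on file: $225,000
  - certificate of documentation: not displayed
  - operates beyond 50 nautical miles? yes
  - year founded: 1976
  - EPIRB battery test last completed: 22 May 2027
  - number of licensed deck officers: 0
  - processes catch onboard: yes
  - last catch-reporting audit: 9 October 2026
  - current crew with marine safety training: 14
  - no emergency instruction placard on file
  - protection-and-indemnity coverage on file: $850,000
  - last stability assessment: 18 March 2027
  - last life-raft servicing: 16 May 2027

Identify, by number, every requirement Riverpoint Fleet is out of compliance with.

1. condition 'operates beyond 50 nautical miles' holds; catch-reporting audit 275 days ago vs limit 270 → not met
2. fire-extinguisher inspection 223 days ago vs limit 180 → not met
3. EPIRB battery test 50 days ago vs limit 45 → not met
4. licensed deck officers 0 < 2 → not met
5. crew with marine safety training 14 ≥ 8 → met
6. life-raft servicing 56 days ago vs limit 45 → not met
7. crew injury coverage $225,000 < $275,000 → not met
8. certificate of documentation absent → not met
9. condition 'carries more than 16 crew' does not hold → requirement n/a → met
10. stability assessment 115 days ago vs limit 180 → met
11. protection-and-indemnity coverage $850,000 < $975,000 → not met
12. condition 'processes catch onboard' holds; emergency instruction placard absent → not met
Not met: 1, 2, 3, 4, 6, 7, 8, 11, 12

1, 2, 3, 4, 6, 7, 8, 11, 12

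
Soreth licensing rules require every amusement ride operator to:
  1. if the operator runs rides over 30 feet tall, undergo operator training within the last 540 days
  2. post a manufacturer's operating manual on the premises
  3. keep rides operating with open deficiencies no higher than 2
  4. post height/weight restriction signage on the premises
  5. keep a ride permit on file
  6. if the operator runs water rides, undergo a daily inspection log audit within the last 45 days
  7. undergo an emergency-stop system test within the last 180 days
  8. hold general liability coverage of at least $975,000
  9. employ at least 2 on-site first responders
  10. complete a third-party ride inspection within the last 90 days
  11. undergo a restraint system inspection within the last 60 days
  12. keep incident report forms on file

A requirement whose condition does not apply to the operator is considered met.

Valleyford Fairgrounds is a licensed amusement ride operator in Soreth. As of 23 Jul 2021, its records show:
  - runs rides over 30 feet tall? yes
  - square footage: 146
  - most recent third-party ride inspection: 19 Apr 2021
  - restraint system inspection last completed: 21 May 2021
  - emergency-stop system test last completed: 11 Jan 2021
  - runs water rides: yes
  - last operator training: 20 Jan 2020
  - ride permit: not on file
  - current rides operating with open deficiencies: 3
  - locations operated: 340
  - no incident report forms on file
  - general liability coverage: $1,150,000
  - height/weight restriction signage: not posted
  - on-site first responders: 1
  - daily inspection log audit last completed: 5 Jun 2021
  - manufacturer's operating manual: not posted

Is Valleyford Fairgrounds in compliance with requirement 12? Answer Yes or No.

12. incident report forms absent → not met

No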